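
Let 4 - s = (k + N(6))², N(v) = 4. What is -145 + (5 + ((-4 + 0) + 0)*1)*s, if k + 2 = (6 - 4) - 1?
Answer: -150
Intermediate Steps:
k = -1 (k = -2 + ((6 - 4) - 1) = -2 + (2 - 1) = -2 + 1 = -1)
s = -5 (s = 4 - (-1 + 4)² = 4 - 1*3² = 4 - 1*9 = 4 - 9 = -5)
-145 + (5 + ((-4 + 0) + 0)*1)*s = -145 + (5 + ((-4 + 0) + 0)*1)*(-5) = -145 + (5 + (-4 + 0)*1)*(-5) = -145 + (5 - 4*1)*(-5) = -145 + (5 - 4)*(-5) = -145 + 1*(-5) = -145 - 5 = -150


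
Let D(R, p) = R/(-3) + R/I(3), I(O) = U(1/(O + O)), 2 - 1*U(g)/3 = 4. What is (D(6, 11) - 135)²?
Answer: 19044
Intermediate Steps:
U(g) = -6 (U(g) = 6 - 3*4 = 6 - 12 = -6)
I(O) = -6
D(R, p) = -R/2 (D(R, p) = R/(-3) + R/(-6) = R*(-⅓) + R*(-⅙) = -R/3 - R/6 = -R/2)
(D(6, 11) - 135)² = (-½*6 - 135)² = (-3 - 135)² = (-138)² = 19044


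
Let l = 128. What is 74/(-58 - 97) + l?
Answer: 19766/155 ≈ 127.52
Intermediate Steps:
74/(-58 - 97) + l = 74/(-58 - 97) + 128 = 74/(-155) + 128 = -1/155*74 + 128 = -74/155 + 128 = 19766/155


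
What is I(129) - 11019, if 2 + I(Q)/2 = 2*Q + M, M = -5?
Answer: -10517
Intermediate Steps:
I(Q) = -14 + 4*Q (I(Q) = -4 + 2*(2*Q - 5) = -4 + 2*(-5 + 2*Q) = -4 + (-10 + 4*Q) = -14 + 4*Q)
I(129) - 11019 = (-14 + 4*129) - 11019 = (-14 + 516) - 11019 = 502 - 11019 = -10517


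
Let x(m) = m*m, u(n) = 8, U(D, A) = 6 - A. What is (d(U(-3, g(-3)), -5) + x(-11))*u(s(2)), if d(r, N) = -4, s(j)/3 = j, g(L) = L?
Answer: 936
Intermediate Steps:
s(j) = 3*j
x(m) = m²
(d(U(-3, g(-3)), -5) + x(-11))*u(s(2)) = (-4 + (-11)²)*8 = (-4 + 121)*8 = 117*8 = 936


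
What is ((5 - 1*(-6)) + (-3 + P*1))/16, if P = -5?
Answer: 3/16 ≈ 0.18750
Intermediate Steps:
((5 - 1*(-6)) + (-3 + P*1))/16 = ((5 - 1*(-6)) + (-3 - 5*1))/16 = ((5 + 6) + (-3 - 5))*(1/16) = (11 - 8)*(1/16) = 3*(1/16) = 3/16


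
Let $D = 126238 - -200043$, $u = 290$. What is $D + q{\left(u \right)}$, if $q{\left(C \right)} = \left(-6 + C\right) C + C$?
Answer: $408931$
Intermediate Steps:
$q{\left(C \right)} = C + C \left(-6 + C\right)$ ($q{\left(C \right)} = C \left(-6 + C\right) + C = C + C \left(-6 + C\right)$)
$D = 326281$ ($D = 126238 + 200043 = 326281$)
$D + q{\left(u \right)} = 326281 + 290 \left(-5 + 290\right) = 326281 + 290 \cdot 285 = 326281 + 82650 = 408931$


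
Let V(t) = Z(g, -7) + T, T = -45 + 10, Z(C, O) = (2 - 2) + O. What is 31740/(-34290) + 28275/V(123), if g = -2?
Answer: -10787587/16002 ≈ -674.14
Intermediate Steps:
Z(C, O) = O (Z(C, O) = 0 + O = O)
T = -35
V(t) = -42 (V(t) = -7 - 35 = -42)
31740/(-34290) + 28275/V(123) = 31740/(-34290) + 28275/(-42) = 31740*(-1/34290) + 28275*(-1/42) = -1058/1143 - 9425/14 = -10787587/16002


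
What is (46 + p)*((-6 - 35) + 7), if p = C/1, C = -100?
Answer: 1836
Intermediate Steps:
p = -100 (p = -100/1 = -100*1 = -100)
(46 + p)*((-6 - 35) + 7) = (46 - 100)*((-6 - 35) + 7) = -54*(-41 + 7) = -54*(-34) = 1836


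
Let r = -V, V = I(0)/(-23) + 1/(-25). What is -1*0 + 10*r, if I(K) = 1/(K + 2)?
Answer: 71/115 ≈ 0.61739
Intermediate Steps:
I(K) = 1/(2 + K)
V = -71/1150 (V = 1/((2 + 0)*(-23)) + 1/(-25) = -1/23/2 + 1*(-1/25) = (½)*(-1/23) - 1/25 = -1/46 - 1/25 = -71/1150 ≈ -0.061739)
r = 71/1150 (r = -1*(-71/1150) = 71/1150 ≈ 0.061739)
-1*0 + 10*r = -1*0 + 10*(71/1150) = 0 + 71/115 = 71/115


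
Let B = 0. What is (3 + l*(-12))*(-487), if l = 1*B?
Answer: -1461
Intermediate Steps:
l = 0 (l = 1*0 = 0)
(3 + l*(-12))*(-487) = (3 + 0*(-12))*(-487) = (3 + 0)*(-487) = 3*(-487) = -1461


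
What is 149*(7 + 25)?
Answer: 4768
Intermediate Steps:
149*(7 + 25) = 149*32 = 4768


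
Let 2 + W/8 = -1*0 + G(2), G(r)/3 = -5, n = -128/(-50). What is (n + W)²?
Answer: 11128896/625 ≈ 17806.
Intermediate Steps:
n = 64/25 (n = -128*(-1/50) = 64/25 ≈ 2.5600)
G(r) = -15 (G(r) = 3*(-5) = -15)
W = -136 (W = -16 + 8*(-1*0 - 15) = -16 + 8*(0 - 15) = -16 + 8*(-15) = -16 - 120 = -136)
(n + W)² = (64/25 - 136)² = (-3336/25)² = 11128896/625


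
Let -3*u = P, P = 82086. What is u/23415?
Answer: -27362/23415 ≈ -1.1686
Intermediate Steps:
u = -27362 (u = -⅓*82086 = -27362)
u/23415 = -27362/23415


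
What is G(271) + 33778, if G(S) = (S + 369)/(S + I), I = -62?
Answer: 7060242/209 ≈ 33781.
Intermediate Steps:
G(S) = (369 + S)/(-62 + S) (G(S) = (S + 369)/(S - 62) = (369 + S)/(-62 + S))
G(271) + 33778 = (369 + 271)/(-62 + 271) + 33778 = 640/209 + 33778 = 7060242/209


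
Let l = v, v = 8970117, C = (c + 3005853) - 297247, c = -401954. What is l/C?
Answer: 2990039/768884 ≈ 3.8888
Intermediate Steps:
C = 2306652 (C = (-401954 + 3005853) - 297247 = 2603899 - 297247 = 2306652)
l = 8970117
l/C = 8970117/2306652 = 8970117*(1/2306652) = 2990039/768884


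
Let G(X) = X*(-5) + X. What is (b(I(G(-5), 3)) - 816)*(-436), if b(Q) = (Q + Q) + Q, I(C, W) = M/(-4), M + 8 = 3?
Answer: 354141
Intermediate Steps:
M = -5 (M = -8 + 3 = -5)
G(X) = -4*X (G(X) = -5*X + X = -4*X)
I(C, W) = 5/4 (I(C, W) = -5/(-4) = -5*(-1/4) = 5/4)
b(Q) = 3*Q (b(Q) = 2*Q + Q = 3*Q)
(b(I(G(-5), 3)) - 816)*(-436) = (3*(5/4) - 816)*(-436) = (15/4 - 816)*(-436) = -3249/4*(-436) = 354141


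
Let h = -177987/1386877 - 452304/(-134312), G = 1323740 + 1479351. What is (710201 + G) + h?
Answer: 81804542881079359/23284277953 ≈ 3.5133e+6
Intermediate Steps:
G = 2803091
h = 75423028083/23284277953 (h = -177987*1/1386877 - 452304*(-1/134312) = -177987/1386877 + 56538/16789 = 75423028083/23284277953 ≈ 3.2392)
(710201 + G) + h = (710201 + 2803091) + 75423028083/23284277953 = 3513292 + 75423028083/23284277953 = 81804542881079359/23284277953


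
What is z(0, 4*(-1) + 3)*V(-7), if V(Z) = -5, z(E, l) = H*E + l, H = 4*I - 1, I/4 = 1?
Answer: 5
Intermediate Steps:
I = 4 (I = 4*1 = 4)
H = 15 (H = 4*4 - 1 = 16 - 1 = 15)
z(E, l) = l + 15*E (z(E, l) = 15*E + l = l + 15*E)
z(0, 4*(-1) + 3)*V(-7) = ((4*(-1) + 3) + 15*0)*(-5) = ((-4 + 3) + 0)*(-5) = (-1 + 0)*(-5) = -1*(-5) = 5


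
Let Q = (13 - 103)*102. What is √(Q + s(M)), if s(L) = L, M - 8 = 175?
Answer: I*√8997 ≈ 94.853*I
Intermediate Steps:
M = 183 (M = 8 + 175 = 183)
Q = -9180 (Q = -90*102 = -9180)
√(Q + s(M)) = √(-9180 + 183) = √(-8997) = I*√8997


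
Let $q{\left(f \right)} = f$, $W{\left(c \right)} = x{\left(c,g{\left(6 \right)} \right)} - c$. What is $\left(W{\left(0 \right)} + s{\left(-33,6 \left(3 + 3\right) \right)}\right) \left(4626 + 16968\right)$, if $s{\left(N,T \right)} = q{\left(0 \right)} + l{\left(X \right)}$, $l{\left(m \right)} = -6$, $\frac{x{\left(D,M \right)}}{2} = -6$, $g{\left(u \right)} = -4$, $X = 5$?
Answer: $-388692$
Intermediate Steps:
$x{\left(D,M \right)} = -12$ ($x{\left(D,M \right)} = 2 \left(-6\right) = -12$)
$W{\left(c \right)} = -12 - c$
$s{\left(N,T \right)} = -6$ ($s{\left(N,T \right)} = 0 - 6 = -6$)
$\left(W{\left(0 \right)} + s{\left(-33,6 \left(3 + 3\right) \right)}\right) \left(4626 + 16968\right) = \left(\left(-12 - 0\right) - 6\right) \left(4626 + 16968\right) = \left(\left(-12 + 0\right) - 6\right) 21594 = \left(-12 - 6\right) 21594 = \left(-18\right) 21594 = -388692$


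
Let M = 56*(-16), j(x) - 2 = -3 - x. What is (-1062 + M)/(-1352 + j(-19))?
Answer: 979/667 ≈ 1.4678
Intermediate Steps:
j(x) = -1 - x (j(x) = 2 + (-3 - x) = -1 - x)
M = -896
(-1062 + M)/(-1352 + j(-19)) = (-1062 - 896)/(-1352 + (-1 - 1*(-19))) = -1958/(-1352 + (-1 + 19)) = -1958/(-1352 + 18) = -1958/(-1334) = -1958*(-1/1334) = 979/667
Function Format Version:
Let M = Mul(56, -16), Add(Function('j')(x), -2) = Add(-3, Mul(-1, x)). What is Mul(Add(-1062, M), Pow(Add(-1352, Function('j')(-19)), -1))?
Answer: Rational(979, 667) ≈ 1.4678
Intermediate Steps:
Function('j')(x) = Add(-1, Mul(-1, x)) (Function('j')(x) = Add(2, Add(-3, Mul(-1, x))) = Add(-1, Mul(-1, x)))
M = -896
Mul(Add(-1062, M), Pow(Add(-1352, Function('j')(-19)), -1)) = Mul(Add(-1062, -896), Pow(Add(-1352, Add(-1, Mul(-1, -19))), -1)) = Mul(-1958, Pow(Add(-1352, Add(-1, 19)), -1)) = Mul(-1958, Pow(Add(-1352, 18), -1)) = Mul(-1958, Pow(-1334, -1)) = Mul(-1958, Rational(-1, 1334)) = Rational(979, 667)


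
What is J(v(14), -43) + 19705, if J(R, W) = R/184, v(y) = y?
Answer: 1812867/92 ≈ 19705.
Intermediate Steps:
J(R, W) = R/184 (J(R, W) = R*(1/184) = R/184)
J(v(14), -43) + 19705 = (1/184)*14 + 19705 = 7/92 + 19705 = 1812867/92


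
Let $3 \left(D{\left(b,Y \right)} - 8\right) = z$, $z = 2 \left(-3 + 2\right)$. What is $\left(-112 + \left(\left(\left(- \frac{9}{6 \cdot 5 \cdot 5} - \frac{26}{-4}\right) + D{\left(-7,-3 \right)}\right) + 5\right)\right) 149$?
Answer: $- \frac{1041808}{75} \approx -13891.0$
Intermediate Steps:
$z = -2$ ($z = 2 \left(-1\right) = -2$)
$D{\left(b,Y \right)} = \frac{22}{3}$ ($D{\left(b,Y \right)} = 8 + \frac{1}{3} \left(-2\right) = 8 - \frac{2}{3} = \frac{22}{3}$)
$\left(-112 + \left(\left(\left(- \frac{9}{6 \cdot 5 \cdot 5} - \frac{26}{-4}\right) + D{\left(-7,-3 \right)}\right) + 5\right)\right) 149 = \left(-112 + \left(\left(\left(- \frac{9}{6 \cdot 5 \cdot 5} - \frac{26}{-4}\right) + \frac{22}{3}\right) + 5\right)\right) 149 = \left(-112 + \left(\left(\left(- \frac{9}{30 \cdot 5} - - \frac{13}{2}\right) + \frac{22}{3}\right) + 5\right)\right) 149 = \left(-112 + \left(\left(\left(- \frac{9}{150} + \frac{13}{2}\right) + \frac{22}{3}\right) + 5\right)\right) 149 = \left(-112 + \left(\left(\left(\left(-9\right) \frac{1}{150} + \frac{13}{2}\right) + \frac{22}{3}\right) + 5\right)\right) 149 = \left(-112 + \left(\left(\left(- \frac{3}{50} + \frac{13}{2}\right) + \frac{22}{3}\right) + 5\right)\right) 149 = \left(-112 + \left(\left(\frac{161}{25} + \frac{22}{3}\right) + 5\right)\right) 149 = \left(-112 + \left(\frac{1033}{75} + 5\right)\right) 149 = \left(-112 + \frac{1408}{75}\right) 149 = \left(- \frac{6992}{75}\right) 149 = - \frac{1041808}{75}$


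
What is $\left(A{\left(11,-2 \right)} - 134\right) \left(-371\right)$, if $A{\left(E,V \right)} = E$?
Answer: $45633$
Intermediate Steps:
$\left(A{\left(11,-2 \right)} - 134\right) \left(-371\right) = \left(11 - 134\right) \left(-371\right) = \left(-123\right) \left(-371\right) = 45633$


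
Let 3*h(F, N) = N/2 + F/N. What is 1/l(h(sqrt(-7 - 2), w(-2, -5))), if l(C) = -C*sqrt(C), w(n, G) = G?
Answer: -30*sqrt(30)/(-25 - 6*I)**(3/2) ≈ 0.43614 + 1.1826*I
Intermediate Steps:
h(F, N) = N/6 + F/(3*N) (h(F, N) = (N/2 + F/N)/3 = N/6 + F/(3*N))
l(C) = -C**(3/2)
1/l(h(sqrt(-7 - 2), w(-2, -5))) = 1/(-((1/6)*(-5) + (1/3)*sqrt(-7 - 2)/(-5))**(3/2)) = 1/(-(-5/6 + (1/3)*sqrt(-9)*(-1/5))**(3/2)) = 1/(-(-5/6 + (1/3)*(3*I)*(-1/5))**(3/2)) = 1/(-(-5/6 - I/5)**(3/2)) = -1/(-5/6 - I/5)**(3/2)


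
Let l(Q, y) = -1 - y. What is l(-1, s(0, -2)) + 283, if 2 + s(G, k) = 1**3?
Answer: 283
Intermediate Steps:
s(G, k) = -1 (s(G, k) = -2 + 1**3 = -2 + 1 = -1)
l(-1, s(0, -2)) + 283 = (-1 - 1*(-1)) + 283 = (-1 + 1) + 283 = 0 + 283 = 283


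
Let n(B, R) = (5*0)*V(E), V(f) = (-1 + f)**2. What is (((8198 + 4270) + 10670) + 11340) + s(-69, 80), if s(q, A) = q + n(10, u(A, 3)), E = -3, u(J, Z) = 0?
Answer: 34409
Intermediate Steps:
n(B, R) = 0 (n(B, R) = (5*0)*(-1 - 3)**2 = 0*(-4)**2 = 0*16 = 0)
s(q, A) = q (s(q, A) = q + 0 = q)
(((8198 + 4270) + 10670) + 11340) + s(-69, 80) = (((8198 + 4270) + 10670) + 11340) - 69 = ((12468 + 10670) + 11340) - 69 = (23138 + 11340) - 69 = 34478 - 69 = 34409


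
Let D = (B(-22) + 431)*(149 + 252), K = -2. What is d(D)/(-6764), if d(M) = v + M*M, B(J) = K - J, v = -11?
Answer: -16353542095/3382 ≈ -4.8355e+6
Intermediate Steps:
B(J) = -2 - J
D = 180851 (D = ((-2 - 1*(-22)) + 431)*(149 + 252) = ((-2 + 22) + 431)*401 = (20 + 431)*401 = 451*401 = 180851)
d(M) = -11 + M² (d(M) = -11 + M*M = -11 + M²)
d(D)/(-6764) = (-11 + 180851²)/(-6764) = (-11 + 32707084201)*(-1/6764) = 32707084190*(-1/6764) = -16353542095/3382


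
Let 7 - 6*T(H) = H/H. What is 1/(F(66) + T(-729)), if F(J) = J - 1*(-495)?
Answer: 1/562 ≈ 0.0017794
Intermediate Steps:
T(H) = 1 (T(H) = 7/6 - H/(6*H) = 7/6 - 1/6*1 = 7/6 - 1/6 = 1)
F(J) = 495 + J (F(J) = J + 495 = 495 + J)
1/(F(66) + T(-729)) = 1/((495 + 66) + 1) = 1/(561 + 1) = 1/562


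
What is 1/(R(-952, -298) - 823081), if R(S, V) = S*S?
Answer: 1/83223 ≈ 1.2016e-5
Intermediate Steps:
R(S, V) = S²
1/(R(-952, -298) - 823081) = 1/((-952)² - 823081) = 1/(906304 - 823081) = 1/83223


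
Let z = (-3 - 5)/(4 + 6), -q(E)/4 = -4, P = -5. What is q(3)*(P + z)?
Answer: -464/5 ≈ -92.800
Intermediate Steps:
q(E) = 16 (q(E) = -4*(-4) = 16)
z = -⅘ (z = -8/10 = -8*⅒ = -⅘ ≈ -0.80000)
q(3)*(P + z) = 16*(-5 - ⅘) = 16*(-29/5) = -464/5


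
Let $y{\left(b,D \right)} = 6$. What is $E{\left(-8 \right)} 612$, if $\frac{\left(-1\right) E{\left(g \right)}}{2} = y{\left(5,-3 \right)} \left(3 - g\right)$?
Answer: $-80784$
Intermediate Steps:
$E{\left(g \right)} = -36 + 12 g$ ($E{\left(g \right)} = - 2 \cdot 6 \left(3 - g\right) = - 2 \left(18 - 6 g\right) = -36 + 12 g$)
$E{\left(-8 \right)} 612 = \left(-36 + 12 \left(-8\right)\right) 612 = \left(-36 - 96\right) 612 = \left(-132\right) 612 = -80784$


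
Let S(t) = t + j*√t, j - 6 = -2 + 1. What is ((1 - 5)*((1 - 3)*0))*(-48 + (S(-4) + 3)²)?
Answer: 0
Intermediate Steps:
j = 5 (j = 6 + (-2 + 1) = 6 - 1 = 5)
S(t) = t + 5*√t
((1 - 5)*((1 - 3)*0))*(-48 + (S(-4) + 3)²) = ((1 - 5)*((1 - 3)*0))*(-48 + ((-4 + 5*√(-4)) + 3)²) = (-(-8)*0)*(-48 + ((-4 + 5*(2*I)) + 3)²) = (-4*0)*(-48 + ((-4 + 10*I) + 3)²) = 0*(-48 + (-1 + 10*I)²) = 0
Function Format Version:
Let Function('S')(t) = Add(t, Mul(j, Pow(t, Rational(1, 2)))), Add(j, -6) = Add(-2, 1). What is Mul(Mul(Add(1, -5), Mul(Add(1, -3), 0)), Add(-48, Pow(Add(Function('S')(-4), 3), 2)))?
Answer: 0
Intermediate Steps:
j = 5 (j = Add(6, Add(-2, 1)) = Add(6, -1) = 5)
Function('S')(t) = Add(t, Mul(5, Pow(t, Rational(1, 2))))
Mul(Mul(Add(1, -5), Mul(Add(1, -3), 0)), Add(-48, Pow(Add(Function('S')(-4), 3), 2))) = Mul(Mul(Add(1, -5), Mul(Add(1, -3), 0)), Add(-48, Pow(Add(Add(-4, Mul(5, Pow(-4, Rational(1, 2)))), 3), 2))) = Mul(Mul(-4, Mul(-2, 0)), Add(-48, Pow(Add(Add(-4, Mul(5, Mul(2, I))), 3), 2))) = Mul(Mul(-4, 0), Add(-48, Pow(Add(Add(-4, Mul(10, I)), 3), 2))) = Mul(0, Add(-48, Pow(Add(-1, Mul(10, I)), 2))) = 0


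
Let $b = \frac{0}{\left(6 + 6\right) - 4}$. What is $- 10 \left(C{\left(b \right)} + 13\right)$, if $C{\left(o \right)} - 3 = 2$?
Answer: $-180$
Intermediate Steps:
$b = 0$ ($b = \frac{0}{12 - 4} = \frac{0}{8} = 0 \cdot \frac{1}{8} = 0$)
$C{\left(o \right)} = 5$ ($C{\left(o \right)} = 3 + 2 = 5$)
$- 10 \left(C{\left(b \right)} + 13\right) = - 10 \left(5 + 13\right) = \left(-10\right) 18 = -180$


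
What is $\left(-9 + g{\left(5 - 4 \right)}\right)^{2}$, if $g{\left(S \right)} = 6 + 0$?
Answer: $9$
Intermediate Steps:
$g{\left(S \right)} = 6$
$\left(-9 + g{\left(5 - 4 \right)}\right)^{2} = \left(-9 + 6\right)^{2} = \left(-3\right)^{2} = 9$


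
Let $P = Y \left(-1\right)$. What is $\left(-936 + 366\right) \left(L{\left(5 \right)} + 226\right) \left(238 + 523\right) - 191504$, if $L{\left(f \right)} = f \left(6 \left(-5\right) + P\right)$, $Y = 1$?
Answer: $-30989174$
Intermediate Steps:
$P = -1$ ($P = 1 \left(-1\right) = -1$)
$L{\left(f \right)} = - 31 f$ ($L{\left(f \right)} = f \left(6 \left(-5\right) - 1\right) = f \left(-30 - 1\right) = f \left(-31\right) = - 31 f$)
$\left(-936 + 366\right) \left(L{\left(5 \right)} + 226\right) \left(238 + 523\right) - 191504 = \left(-936 + 366\right) \left(\left(-31\right) 5 + 226\right) \left(238 + 523\right) - 191504 = - 570 \left(-155 + 226\right) 761 - 191504 = - 570 \cdot 71 \cdot 761 - 191504 = \left(-570\right) 54031 - 191504 = -30797670 - 191504 = -30989174$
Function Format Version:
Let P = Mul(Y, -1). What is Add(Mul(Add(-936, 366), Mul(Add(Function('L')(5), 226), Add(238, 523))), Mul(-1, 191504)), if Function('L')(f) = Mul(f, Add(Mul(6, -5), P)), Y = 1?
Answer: -30989174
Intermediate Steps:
P = -1 (P = Mul(1, -1) = -1)
Function('L')(f) = Mul(-31, f) (Function('L')(f) = Mul(f, Add(Mul(6, -5), -1)) = Mul(f, Add(-30, -1)) = Mul(f, -31) = Mul(-31, f))
Add(Mul(Add(-936, 366), Mul(Add(Function('L')(5), 226), Add(238, 523))), Mul(-1, 191504)) = Add(Mul(Add(-936, 366), Mul(Add(Mul(-31, 5), 226), Add(238, 523))), Mul(-1, 191504)) = Add(Mul(-570, Mul(Add(-155, 226), 761)), -191504) = Add(Mul(-570, Mul(71, 761)), -191504) = Add(Mul(-570, 54031), -191504) = Add(-30797670, -191504) = -30989174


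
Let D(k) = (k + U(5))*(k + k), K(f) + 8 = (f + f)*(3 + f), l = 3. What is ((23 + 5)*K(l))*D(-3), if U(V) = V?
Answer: -9408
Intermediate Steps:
K(f) = -8 + 2*f*(3 + f) (K(f) = -8 + (f + f)*(3 + f) = -8 + (2*f)*(3 + f) = -8 + 2*f*(3 + f))
D(k) = 2*k*(5 + k) (D(k) = (k + 5)*(k + k) = (5 + k)*(2*k) = 2*k*(5 + k))
((23 + 5)*K(l))*D(-3) = ((23 + 5)*(-8 + 2*3**2 + 6*3))*(2*(-3)*(5 - 3)) = (28*(-8 + 2*9 + 18))*(2*(-3)*2) = (28*(-8 + 18 + 18))*(-12) = (28*28)*(-12) = 784*(-12) = -9408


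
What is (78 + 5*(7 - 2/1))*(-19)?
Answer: -1957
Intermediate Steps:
(78 + 5*(7 - 2/1))*(-19) = (78 + 5*(7 - 2*1))*(-19) = (78 + 5*(7 - 2))*(-19) = (78 + 5*5)*(-19) = (78 + 25)*(-19) = 103*(-19) = -1957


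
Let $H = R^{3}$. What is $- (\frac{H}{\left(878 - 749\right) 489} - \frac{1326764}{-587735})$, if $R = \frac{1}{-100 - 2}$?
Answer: $- \frac{88816317745112137}{39344192720234280} \approx -2.2574$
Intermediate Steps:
$R = - \frac{1}{102}$ ($R = \frac{1}{-102} = - \frac{1}{102} \approx -0.0098039$)
$H = - \frac{1}{1061208}$ ($H = \left(- \frac{1}{102}\right)^{3} = - \frac{1}{1061208} \approx -9.4232 \cdot 10^{-7}$)
$- (\frac{H}{\left(878 - 749\right) 489} - \frac{1326764}{-587735}) = - (- \frac{1}{1061208 \left(878 - 749\right) 489} - \frac{1326764}{-587735}) = - (- \frac{1}{1061208 \cdot 129 \cdot 489} - - \frac{1326764}{587735}) = - (- \frac{1}{1061208 \cdot 63081} + \frac{1326764}{587735}) = - (\left(- \frac{1}{1061208}\right) \frac{1}{63081} + \frac{1326764}{587735}) = - (- \frac{1}{66942061848} + \frac{1326764}{587735}) = \left(-1\right) \frac{88816317745112137}{39344192720234280} = - \frac{88816317745112137}{39344192720234280}$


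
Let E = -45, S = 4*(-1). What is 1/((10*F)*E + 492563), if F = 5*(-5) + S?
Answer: 1/505613 ≈ 1.9778e-6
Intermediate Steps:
S = -4
F = -29 (F = 5*(-5) - 4 = -25 - 4 = -29)
1/((10*F)*E + 492563) = 1/((10*(-29))*(-45) + 492563) = 1/(-290*(-45) + 492563) = 1/(13050 + 492563) = 1/505613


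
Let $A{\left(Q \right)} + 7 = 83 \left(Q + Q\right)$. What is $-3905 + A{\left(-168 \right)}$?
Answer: $-31800$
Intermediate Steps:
$A{\left(Q \right)} = -7 + 166 Q$ ($A{\left(Q \right)} = -7 + 83 \left(Q + Q\right) = -7 + 83 \cdot 2 Q = -7 + 166 Q$)
$-3905 + A{\left(-168 \right)} = -3905 + \left(-7 + 166 \left(-168\right)\right) = -3905 - 27895 = -31800$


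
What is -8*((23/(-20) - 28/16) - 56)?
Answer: 2356/5 ≈ 471.20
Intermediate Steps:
-8*((23/(-20) - 28/16) - 56) = -8*((23*(-1/20) - 28*1/16) - 56) = -8*((-23/20 - 7/4) - 56) = -8*(-29/10 - 56) = -8*(-589/10) = 2356/5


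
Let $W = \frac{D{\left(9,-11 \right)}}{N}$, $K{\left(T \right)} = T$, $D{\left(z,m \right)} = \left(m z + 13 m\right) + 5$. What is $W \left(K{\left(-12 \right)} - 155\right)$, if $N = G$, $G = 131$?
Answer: $\frac{39579}{131} \approx 302.13$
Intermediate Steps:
$D{\left(z,m \right)} = 5 + 13 m + m z$ ($D{\left(z,m \right)} = \left(13 m + m z\right) + 5 = 5 + 13 m + m z$)
$N = 131$
$W = - \frac{237}{131}$ ($W = \frac{5 + 13 \left(-11\right) - 99}{131} = \left(5 - 143 - 99\right) \frac{1}{131} = \left(-237\right) \frac{1}{131} = - \frac{237}{131} \approx -1.8092$)
$W \left(K{\left(-12 \right)} - 155\right) = - \frac{237 \left(-12 - 155\right)}{131} = \left(- \frac{237}{131}\right) \left(-167\right) = \frac{39579}{131}$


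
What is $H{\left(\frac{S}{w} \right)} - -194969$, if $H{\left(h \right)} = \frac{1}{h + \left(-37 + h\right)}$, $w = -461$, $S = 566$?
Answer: $\frac{3546290680}{18189} \approx 1.9497 \cdot 10^{5}$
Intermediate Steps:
$H{\left(h \right)} = \frac{1}{-37 + 2 h}$
$H{\left(\frac{S}{w} \right)} - -194969 = \frac{1}{-37 + 2 \frac{566}{-461}} - -194969 = \frac{1}{-37 + 2 \cdot 566 \left(- \frac{1}{461}\right)} + 194969 = \frac{1}{-37 + 2 \left(- \frac{566}{461}\right)} + 194969 = \frac{1}{-37 - \frac{1132}{461}} + 194969 = \frac{1}{- \frac{18189}{461}} + 194969 = - \frac{461}{18189} + 194969 = \frac{3546290680}{18189}$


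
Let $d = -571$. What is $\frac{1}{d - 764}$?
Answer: $- \frac{1}{1335} \approx -0.00074906$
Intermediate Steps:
$\frac{1}{d - 764} = \frac{1}{-571 - 764} = \frac{1}{-1335} = - \frac{1}{1335}$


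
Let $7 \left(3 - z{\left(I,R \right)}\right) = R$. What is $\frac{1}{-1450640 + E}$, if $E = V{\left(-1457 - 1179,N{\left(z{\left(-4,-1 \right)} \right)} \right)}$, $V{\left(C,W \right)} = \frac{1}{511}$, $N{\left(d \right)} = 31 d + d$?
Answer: $- \frac{511}{741277039} \approx -6.8935 \cdot 10^{-7}$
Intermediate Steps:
$z{\left(I,R \right)} = 3 - \frac{R}{7}$
$N{\left(d \right)} = 32 d$
$V{\left(C,W \right)} = \frac{1}{511}$
$E = \frac{1}{511} \approx 0.0019569$
$\frac{1}{-1450640 + E} = \frac{1}{-1450640 + \frac{1}{511}} = \frac{1}{- \frac{741277039}{511}} = - \frac{511}{741277039}$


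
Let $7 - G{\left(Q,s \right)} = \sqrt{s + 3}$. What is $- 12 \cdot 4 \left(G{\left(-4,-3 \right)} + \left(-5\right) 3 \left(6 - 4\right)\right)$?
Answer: $1104$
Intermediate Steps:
$G{\left(Q,s \right)} = 7 - \sqrt{3 + s}$ ($G{\left(Q,s \right)} = 7 - \sqrt{s + 3} = 7 - \sqrt{3 + s}$)
$- 12 \cdot 4 \left(G{\left(-4,-3 \right)} + \left(-5\right) 3 \left(6 - 4\right)\right) = - 12 \cdot 4 \left(\left(7 - \sqrt{3 - 3}\right) + \left(-5\right) 3 \left(6 - 4\right)\right) = - 12 \cdot 4 \left(\left(7 - \sqrt{0}\right) - 30\right) = - 12 \cdot 4 \left(\left(7 - 0\right) - 30\right) = - 12 \cdot 4 \left(\left(7 + 0\right) - 30\right) = - 12 \cdot 4 \left(7 - 30\right) = - 12 \cdot 4 \left(-23\right) = \left(-12\right) \left(-92\right) = 1104$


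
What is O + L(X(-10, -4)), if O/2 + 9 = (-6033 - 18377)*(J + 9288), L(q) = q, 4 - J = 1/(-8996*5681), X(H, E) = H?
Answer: -5795904857761497/12776569 ≈ -4.5364e+8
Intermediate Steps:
J = 204425105/51106276 (J = 4 - 1/((-8996)*5681) = 4 - (-1)/(8996*5681) = 4 - 1*(-1/51106276) = 4 + 1/51106276 = 204425105/51106276 ≈ 4.0000)
O = -5795904729995807/12776569 (O = -18 + 2*((-6033 - 18377)*(204425105/51106276 + 9288)) = -18 + 2*(-24410*474879516593/51106276) = -18 + 2*(-5795904500017565/25553138) = -18 - 5795904500017565/12776569 = -5795904729995807/12776569 ≈ -4.5364e+8)
O + L(X(-10, -4)) = -5795904729995807/12776569 - 10 = -5795904857761497/12776569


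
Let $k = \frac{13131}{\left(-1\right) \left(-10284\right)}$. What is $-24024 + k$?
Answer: $- \frac{82349895}{3428} \approx -24023.0$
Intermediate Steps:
$k = \frac{4377}{3428}$ ($k = \frac{13131}{10284} = 13131 \cdot \frac{1}{10284} = \frac{4377}{3428} \approx 1.2768$)
$-24024 + k = -24024 + \frac{4377}{3428} = - \frac{82349895}{3428}$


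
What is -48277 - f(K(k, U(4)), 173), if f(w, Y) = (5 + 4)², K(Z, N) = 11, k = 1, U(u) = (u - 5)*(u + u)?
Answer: -48358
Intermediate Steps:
U(u) = 2*u*(-5 + u) (U(u) = (-5 + u)*(2*u) = 2*u*(-5 + u))
f(w, Y) = 81 (f(w, Y) = 9² = 81)
-48277 - f(K(k, U(4)), 173) = -48277 - 1*81 = -48277 - 81 = -48358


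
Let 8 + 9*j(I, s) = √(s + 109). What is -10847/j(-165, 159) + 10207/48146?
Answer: -3133264453/818482 - 32541*√67/34 ≈ -11662.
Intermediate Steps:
j(I, s) = -8/9 + √(109 + s)/9 (j(I, s) = -8/9 + √(s + 109)/9 = -8/9 + √(109 + s)/9)
-10847/j(-165, 159) + 10207/48146 = -10847/(-8/9 + √(109 + 159)/9) + 10207/48146 = -10847/(-8/9 + √268/9) + 10207*(1/48146) = -10847/(-8/9 + (2*√67)/9) + 10207/48146 = -10847/(-8/9 + 2*√67/9) + 10207/48146 = 10207/48146 - 10847/(-8/9 + 2*√67/9)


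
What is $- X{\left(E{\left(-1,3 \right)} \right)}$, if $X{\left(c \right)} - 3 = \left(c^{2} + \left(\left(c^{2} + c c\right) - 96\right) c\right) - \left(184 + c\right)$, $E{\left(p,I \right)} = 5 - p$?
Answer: $295$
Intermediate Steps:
$X{\left(c \right)} = -181 + c^{2} - c + c \left(-96 + 2 c^{2}\right)$ ($X{\left(c \right)} = 3 - \left(184 + c - c^{2} - \left(\left(c^{2} + c c\right) - 96\right) c\right) = 3 - \left(184 + c - c^{2} - \left(\left(c^{2} + c^{2}\right) - 96\right) c\right) = 3 - \left(184 + c - c^{2} - \left(2 c^{2} - 96\right) c\right) = 3 - \left(184 + c - c^{2} - \left(-96 + 2 c^{2}\right) c\right) = 3 - \left(184 + c - c^{2} - c \left(-96 + 2 c^{2}\right)\right) = 3 + \left(-184 + c^{2} - c + c \left(-96 + 2 c^{2}\right)\right) = -181 + c^{2} - c + c \left(-96 + 2 c^{2}\right)$)
$- X{\left(E{\left(-1,3 \right)} \right)} = - (-181 + \left(5 - -1\right)^{2} - 97 \left(5 - -1\right) + 2 \left(5 - -1\right)^{3}) = - (-181 + \left(5 + 1\right)^{2} - 97 \left(5 + 1\right) + 2 \left(5 + 1\right)^{3}) = - (-181 + 6^{2} - 582 + 2 \cdot 6^{3}) = - (-181 + 36 - 582 + 2 \cdot 216) = - (-181 + 36 - 582 + 432) = \left(-1\right) \left(-295\right) = 295$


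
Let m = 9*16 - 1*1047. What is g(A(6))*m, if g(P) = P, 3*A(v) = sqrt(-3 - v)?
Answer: -903*I ≈ -903.0*I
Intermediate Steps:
A(v) = sqrt(-3 - v)/3
m = -903 (m = 144 - 1047 = -903)
g(A(6))*m = (sqrt(-3 - 1*6)/3)*(-903) = (sqrt(-3 - 6)/3)*(-903) = (sqrt(-9)/3)*(-903) = ((3*I)/3)*(-903) = I*(-903) = -903*I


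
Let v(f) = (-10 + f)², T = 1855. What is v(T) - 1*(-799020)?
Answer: 4203045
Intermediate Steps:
v(T) - 1*(-799020) = (-10 + 1855)² - 1*(-799020) = 1845² + 799020 = 3404025 + 799020 = 4203045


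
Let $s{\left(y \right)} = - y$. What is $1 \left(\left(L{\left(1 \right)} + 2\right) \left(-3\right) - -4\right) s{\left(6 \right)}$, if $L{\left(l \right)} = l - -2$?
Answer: $66$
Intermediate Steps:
$L{\left(l \right)} = 2 + l$ ($L{\left(l \right)} = l + 2 = 2 + l$)
$1 \left(\left(L{\left(1 \right)} + 2\right) \left(-3\right) - -4\right) s{\left(6 \right)} = 1 \left(\left(\left(2 + 1\right) + 2\right) \left(-3\right) - -4\right) \left(\left(-1\right) 6\right) = 1 \left(\left(3 + 2\right) \left(-3\right) + 4\right) \left(-6\right) = 1 \left(5 \left(-3\right) + 4\right) \left(-6\right) = 1 \left(-15 + 4\right) \left(-6\right) = 1 \left(-11\right) \left(-6\right) = \left(-11\right) \left(-6\right) = 66$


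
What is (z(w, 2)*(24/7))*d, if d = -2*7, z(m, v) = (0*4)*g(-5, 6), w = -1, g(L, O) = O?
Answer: 0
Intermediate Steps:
z(m, v) = 0 (z(m, v) = (0*4)*6 = 0*6 = 0)
d = -14
(z(w, 2)*(24/7))*d = (0*(24/7))*(-14) = 0*(-14) = 0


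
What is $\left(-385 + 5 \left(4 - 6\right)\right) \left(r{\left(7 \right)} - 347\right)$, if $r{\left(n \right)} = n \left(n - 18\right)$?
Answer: $167480$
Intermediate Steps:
$r{\left(n \right)} = n \left(-18 + n\right)$
$\left(-385 + 5 \left(4 - 6\right)\right) \left(r{\left(7 \right)} - 347\right) = \left(-385 + 5 \left(4 - 6\right)\right) \left(7 \left(-18 + 7\right) - 347\right) = \left(-385 + 5 \left(-2\right)\right) \left(7 \left(-11\right) - 347\right) = \left(-385 - 10\right) \left(-77 - 347\right) = \left(-395\right) \left(-424\right) = 167480$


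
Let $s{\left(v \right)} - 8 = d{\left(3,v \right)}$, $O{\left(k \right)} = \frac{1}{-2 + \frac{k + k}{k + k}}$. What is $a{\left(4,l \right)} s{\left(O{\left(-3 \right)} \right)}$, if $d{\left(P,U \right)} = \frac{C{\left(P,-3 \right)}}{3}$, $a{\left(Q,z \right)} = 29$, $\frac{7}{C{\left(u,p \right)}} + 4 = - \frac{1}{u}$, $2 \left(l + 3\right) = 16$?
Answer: $\frac{2813}{13} \approx 216.38$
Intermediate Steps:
$l = 5$ ($l = -3 + \frac{1}{2} \cdot 16 = -3 + 8 = 5$)
$C{\left(u,p \right)} = \frac{7}{-4 - \frac{1}{u}}$
$O{\left(k \right)} = -1$ ($O{\left(k \right)} = \frac{1}{-2 + \frac{2 k}{2 k}} = \frac{1}{-2 + 2 k \frac{1}{2 k}} = \frac{1}{-2 + 1} = \frac{1}{-1} = -1$)
$d{\left(P,U \right)} = - \frac{7 P}{3 \left(1 + 4 P\right)}$ ($d{\left(P,U \right)} = \frac{\left(-7\right) P \frac{1}{1 + 4 P}}{3} = - \frac{7 P}{1 + 4 P} \frac{1}{3} = - \frac{7 P}{3 \left(1 + 4 P\right)}$)
$s{\left(v \right)} = \frac{97}{13}$ ($s{\left(v \right)} = 8 - \frac{21}{3 + 12 \cdot 3} = 8 - \frac{21}{3 + 36} = 8 - \frac{21}{39} = 8 - 21 \cdot \frac{1}{39} = 8 - \frac{7}{13} = \frac{97}{13}$)
$a{\left(4,l \right)} s{\left(O{\left(-3 \right)} \right)} = 29 \cdot \frac{97}{13} = \frac{2813}{13}$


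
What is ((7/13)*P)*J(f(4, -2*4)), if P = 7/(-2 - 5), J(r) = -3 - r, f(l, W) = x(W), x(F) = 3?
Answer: 42/13 ≈ 3.2308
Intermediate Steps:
f(l, W) = 3
P = -1 (P = 7/(-7) = -⅐*7 = -1)
((7/13)*P)*J(f(4, -2*4)) = ((7/13)*(-1))*(-3 - 1*3) = ((7*(1/13))*(-1))*(-3 - 3) = ((7/13)*(-1))*(-6) = -7/13*(-6) = 42/13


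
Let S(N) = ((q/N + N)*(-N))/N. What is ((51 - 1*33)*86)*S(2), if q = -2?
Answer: -1548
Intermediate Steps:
S(N) = -N + 2/N (S(N) = ((-2/N + N)*(-N))/N = ((N - 2/N)*(-N))/N = (-N*(N - 2/N))/N = -N + 2/N)
((51 - 1*33)*86)*S(2) = ((51 - 1*33)*86)*(-1*2 + 2/2) = ((51 - 33)*86)*(-2 + 2*(½)) = (18*86)*(-2 + 1) = 1548*(-1) = -1548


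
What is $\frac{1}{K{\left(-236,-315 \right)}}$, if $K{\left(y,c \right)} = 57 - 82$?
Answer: $- \frac{1}{25} \approx -0.04$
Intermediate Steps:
$K{\left(y,c \right)} = -25$
$\frac{1}{K{\left(-236,-315 \right)}} = \frac{1}{-25} = - \frac{1}{25}$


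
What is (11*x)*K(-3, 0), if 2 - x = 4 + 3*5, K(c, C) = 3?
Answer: -561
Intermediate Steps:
x = -17 (x = 2 - (4 + 3*5) = 2 - (4 + 15) = 2 - 1*19 = 2 - 19 = -17)
(11*x)*K(-3, 0) = (11*(-17))*3 = -187*3 = -561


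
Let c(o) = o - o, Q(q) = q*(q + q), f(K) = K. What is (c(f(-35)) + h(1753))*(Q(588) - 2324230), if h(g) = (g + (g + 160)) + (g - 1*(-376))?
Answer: -9461739890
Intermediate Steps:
Q(q) = 2*q² (Q(q) = q*(2*q) = 2*q²)
h(g) = 536 + 3*g (h(g) = (g + (160 + g)) + (g + 376) = (160 + 2*g) + (376 + g) = 536 + 3*g)
c(o) = 0
(c(f(-35)) + h(1753))*(Q(588) - 2324230) = (0 + (536 + 3*1753))*(2*588² - 2324230) = (0 + (536 + 5259))*(2*345744 - 2324230) = (0 + 5795)*(691488 - 2324230) = 5795*(-1632742) = -9461739890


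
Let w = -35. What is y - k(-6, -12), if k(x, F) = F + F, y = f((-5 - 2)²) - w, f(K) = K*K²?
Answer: 117708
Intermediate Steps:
f(K) = K³
y = 117684 (y = ((-5 - 2)²)³ - 1*(-35) = ((-7)²)³ + 35 = 49³ + 35 = 117649 + 35 = 117684)
k(x, F) = 2*F
y - k(-6, -12) = 117684 - 2*(-12) = 117684 - 1*(-24) = 117684 + 24 = 117708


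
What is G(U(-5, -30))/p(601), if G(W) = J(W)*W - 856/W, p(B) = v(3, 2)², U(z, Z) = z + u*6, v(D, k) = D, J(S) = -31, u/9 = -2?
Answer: 396695/1017 ≈ 390.06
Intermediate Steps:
u = -18 (u = 9*(-2) = -18)
U(z, Z) = -108 + z (U(z, Z) = z - 18*6 = z - 108 = -108 + z)
p(B) = 9 (p(B) = 3² = 9)
G(W) = -856/W - 31*W (G(W) = -31*W - 856/W = -856/W - 31*W)
G(U(-5, -30))/p(601) = (-856/(-108 - 5) - 31*(-108 - 5))/9 = (-856/(-113) - 31*(-113))*(⅑) = (-856*(-1/113) + 3503)*(⅑) = (856/113 + 3503)*(⅑) = (396695/113)*(⅑) = 396695/1017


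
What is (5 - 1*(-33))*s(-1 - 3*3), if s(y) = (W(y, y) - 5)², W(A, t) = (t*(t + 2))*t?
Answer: 24624950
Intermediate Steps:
W(A, t) = t²*(2 + t) (W(A, t) = (t*(2 + t))*t = t²*(2 + t))
s(y) = (-5 + y²*(2 + y))² (s(y) = (y²*(2 + y) - 5)² = (-5 + y²*(2 + y))²)
(5 - 1*(-33))*s(-1 - 3*3) = (5 - 1*(-33))*(-5 + (-1 - 3*3)²*(2 + (-1 - 3*3)))² = (5 + 33)*(-5 + (-1 - 9)²*(2 + (-1 - 9)))² = 38*(-5 + (-10)²*(2 - 10))² = 38*(-5 + 100*(-8))² = 38*(-5 - 800)² = 38*(-805)² = 38*648025 = 24624950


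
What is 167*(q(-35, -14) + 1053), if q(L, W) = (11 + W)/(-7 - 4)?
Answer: 1934862/11 ≈ 1.7590e+5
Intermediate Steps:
q(L, W) = -1 - W/11 (q(L, W) = (11 + W)/(-11) = (11 + W)*(-1/11) = -1 - W/11)
167*(q(-35, -14) + 1053) = 167*((-1 - 1/11*(-14)) + 1053) = 167*((-1 + 14/11) + 1053) = 167*(3/11 + 1053) = 167*(11586/11) = 1934862/11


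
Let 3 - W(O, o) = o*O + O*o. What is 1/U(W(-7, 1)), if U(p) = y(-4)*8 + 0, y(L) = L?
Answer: -1/32 ≈ -0.031250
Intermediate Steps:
W(O, o) = 3 - 2*O*o (W(O, o) = 3 - (o*O + O*o) = 3 - (O*o + O*o) = 3 - 2*O*o)
U(p) = -32 (U(p) = -4*8 + 0 = -32 + 0 = -32)
1/U(W(-7, 1)) = 1/(-32) = -1/32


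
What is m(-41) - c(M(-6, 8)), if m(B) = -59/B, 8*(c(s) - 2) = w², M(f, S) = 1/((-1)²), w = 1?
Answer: -225/328 ≈ -0.68598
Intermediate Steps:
M(f, S) = 1 (M(f, S) = 1/1 = 1)
c(s) = 17/8 (c(s) = 2 + (⅛)*1² = 2 + (⅛)*1 = 2 + ⅛ = 17/8)
m(-41) - c(M(-6, 8)) = -59/(-41) - 1*17/8 = -59*(-1/41) - 17/8 = 59/41 - 17/8 = -225/328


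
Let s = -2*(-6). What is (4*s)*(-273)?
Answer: -13104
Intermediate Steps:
s = 12
(4*s)*(-273) = (4*12)*(-273) = 48*(-273) = -13104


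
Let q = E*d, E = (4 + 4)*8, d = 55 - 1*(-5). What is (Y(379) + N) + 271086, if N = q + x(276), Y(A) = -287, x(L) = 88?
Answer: 274727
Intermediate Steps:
d = 60 (d = 55 + 5 = 60)
E = 64 (E = 8*8 = 64)
q = 3840 (q = 64*60 = 3840)
N = 3928 (N = 3840 + 88 = 3928)
(Y(379) + N) + 271086 = (-287 + 3928) + 271086 = 3641 + 271086 = 274727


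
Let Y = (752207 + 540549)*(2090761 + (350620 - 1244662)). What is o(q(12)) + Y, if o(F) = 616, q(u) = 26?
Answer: 1547065668180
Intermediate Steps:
Y = 1547065667564 (Y = 1292756*(2090761 - 894042) = 1292756*1196719 = 1547065667564)
o(q(12)) + Y = 616 + 1547065667564 = 1547065668180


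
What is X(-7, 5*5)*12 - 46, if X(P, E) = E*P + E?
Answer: -1846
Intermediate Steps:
X(P, E) = E + E*P
X(-7, 5*5)*12 - 46 = ((5*5)*(1 - 7))*12 - 46 = (25*(-6))*12 - 46 = -150*12 - 46 = -1800 - 46 = -1846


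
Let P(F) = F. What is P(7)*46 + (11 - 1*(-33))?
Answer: 366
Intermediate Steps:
P(7)*46 + (11 - 1*(-33)) = 7*46 + (11 - 1*(-33)) = 322 + (11 + 33) = 322 + 44 = 366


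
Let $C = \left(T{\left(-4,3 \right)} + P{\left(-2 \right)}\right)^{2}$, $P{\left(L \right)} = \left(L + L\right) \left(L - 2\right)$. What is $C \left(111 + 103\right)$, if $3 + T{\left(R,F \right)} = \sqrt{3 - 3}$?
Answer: $36166$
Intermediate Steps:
$T{\left(R,F \right)} = -3$ ($T{\left(R,F \right)} = -3 + \sqrt{3 - 3} = -3 + \sqrt{0} = -3 + 0 = -3$)
$P{\left(L \right)} = 2 L \left(-2 + L\right)$
$C = 169$ ($C = \left(-3 + 2 \left(-2\right) \left(-2 - 2\right)\right)^{2} = \left(-3 + 2 \left(-2\right) \left(-4\right)\right)^{2} = \left(-3 + 16\right)^{2} = 13^{2} = 169$)
$C \left(111 + 103\right) = 169 \left(111 + 103\right) = 169 \cdot 214 = 36166$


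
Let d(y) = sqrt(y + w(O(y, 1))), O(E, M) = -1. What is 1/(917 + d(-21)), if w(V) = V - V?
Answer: 131/120130 - I*sqrt(21)/840910 ≈ 0.0010905 - 5.4495e-6*I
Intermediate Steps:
w(V) = 0
d(y) = sqrt(y) (d(y) = sqrt(y + 0) = sqrt(y))
1/(917 + d(-21)) = 1/(917 + sqrt(-21)) = 1/(917 + I*sqrt(21))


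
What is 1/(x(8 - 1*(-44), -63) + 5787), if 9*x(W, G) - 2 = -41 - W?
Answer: 9/51992 ≈ 0.00017310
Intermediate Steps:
x(W, G) = -13/3 - W/9 (x(W, G) = 2/9 + (-41 - W)/9 = 2/9 + (-41/9 - W/9) = -13/3 - W/9)
1/(x(8 - 1*(-44), -63) + 5787) = 1/((-13/3 - (8 - 1*(-44))/9) + 5787) = 1/((-13/3 - (8 + 44)/9) + 5787) = 1/((-13/3 - ⅑*52) + 5787) = 1/((-13/3 - 52/9) + 5787) = 1/(-91/9 + 5787) = 1/(51992/9) = 9/51992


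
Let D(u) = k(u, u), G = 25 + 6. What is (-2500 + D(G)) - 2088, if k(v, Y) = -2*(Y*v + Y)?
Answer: -6572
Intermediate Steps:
G = 31
k(v, Y) = -2*Y - 2*Y*v (k(v, Y) = -2*(Y + Y*v) = -2*Y - 2*Y*v)
D(u) = -2*u*(1 + u)
(-2500 + D(G)) - 2088 = (-2500 - 2*31*(1 + 31)) - 2088 = (-2500 - 2*31*32) - 2088 = (-2500 - 1984) - 2088 = -4484 - 2088 = -6572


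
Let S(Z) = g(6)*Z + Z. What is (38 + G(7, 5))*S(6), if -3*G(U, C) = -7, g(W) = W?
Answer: 1694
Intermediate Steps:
G(U, C) = 7/3 (G(U, C) = -⅓*(-7) = 7/3)
S(Z) = 7*Z (S(Z) = 6*Z + Z = 7*Z)
(38 + G(7, 5))*S(6) = (38 + 7/3)*(7*6) = (121/3)*42 = 1694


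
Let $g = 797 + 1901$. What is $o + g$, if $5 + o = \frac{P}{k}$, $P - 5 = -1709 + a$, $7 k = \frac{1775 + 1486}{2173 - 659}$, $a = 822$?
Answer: $- \frac{188521}{1087} \approx -173.43$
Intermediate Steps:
$k = \frac{3261}{10598}$ ($k = \frac{\left(1775 + 1486\right) \frac{1}{2173 - 659}}{7} = \frac{3261 \cdot \frac{1}{1514}}{7} = \frac{1}{7} \cdot \frac{3261}{1514} = \frac{3261}{10598} \approx 0.3077$)
$P = -882$ ($P = 5 + \left(-1709 + 822\right) = 5 - 887 = -882$)
$g = 2698$
$o = - \frac{3121247}{1087}$ ($o = -5 - \frac{882}{\frac{3261}{10598}} = -5 - \frac{3115812}{1087} = - \frac{3121247}{1087} \approx -2871.4$)
$o + g = - \frac{3121247}{1087} + 2698 = - \frac{188521}{1087}$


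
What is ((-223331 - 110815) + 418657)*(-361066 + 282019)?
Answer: -6680341017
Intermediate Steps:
((-223331 - 110815) + 418657)*(-361066 + 282019) = (-334146 + 418657)*(-79047) = 84511*(-79047) = -6680341017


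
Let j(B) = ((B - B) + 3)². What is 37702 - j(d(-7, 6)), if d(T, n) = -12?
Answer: 37693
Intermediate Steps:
j(B) = 9 (j(B) = (0 + 3)² = 3² = 9)
37702 - j(d(-7, 6)) = 37702 - 1*9 = 37702 - 9 = 37693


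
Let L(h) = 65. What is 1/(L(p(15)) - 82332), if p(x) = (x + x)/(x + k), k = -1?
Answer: -1/82267 ≈ -1.2156e-5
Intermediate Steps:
p(x) = 2*x/(-1 + x) (p(x) = (x + x)/(x - 1) = (2*x)/(-1 + x) = 2*x/(-1 + x))
1/(L(p(15)) - 82332) = 1/(65 - 82332) = 1/(-82267) = -1/82267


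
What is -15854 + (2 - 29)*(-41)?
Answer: -14747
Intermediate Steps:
-15854 + (2 - 29)*(-41) = -15854 - 27*(-41) = -15854 + 1107 = -14747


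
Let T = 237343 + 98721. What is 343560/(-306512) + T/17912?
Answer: 1513340657/85785046 ≈ 17.641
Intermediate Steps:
T = 336064
343560/(-306512) + T/17912 = 343560/(-306512) + 336064/17912 = 343560*(-1/306512) + 336064*(1/17912) = -42945/38314 + 42008/2239 = 1513340657/85785046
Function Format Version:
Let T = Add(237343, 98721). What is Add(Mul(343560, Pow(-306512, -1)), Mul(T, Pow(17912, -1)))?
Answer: Rational(1513340657, 85785046) ≈ 17.641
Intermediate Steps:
T = 336064
Add(Mul(343560, Pow(-306512, -1)), Mul(T, Pow(17912, -1))) = Add(Mul(343560, Pow(-306512, -1)), Mul(336064, Pow(17912, -1))) = Add(Mul(343560, Rational(-1, 306512)), Mul(336064, Rational(1, 17912))) = Add(Rational(-42945, 38314), Rational(42008, 2239)) = Rational(1513340657, 85785046)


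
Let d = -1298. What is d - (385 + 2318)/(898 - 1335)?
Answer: -564523/437 ≈ -1291.8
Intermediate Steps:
d - (385 + 2318)/(898 - 1335) = -1298 - (385 + 2318)/(898 - 1335) = -1298 - 2703/(-437) = -1298 - 2703*(-1)/437 = -1298 - 1*(-2703/437) = -1298 + 2703/437 = -564523/437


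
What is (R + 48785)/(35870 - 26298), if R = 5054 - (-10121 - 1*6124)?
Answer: 17521/2393 ≈ 7.3218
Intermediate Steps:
R = 21299 (R = 5054 - (-10121 - 6124) = 5054 - 1*(-16245) = 5054 + 16245 = 21299)
(R + 48785)/(35870 - 26298) = (21299 + 48785)/(35870 - 26298) = 70084/9572 = 70084*(1/9572) = 17521/2393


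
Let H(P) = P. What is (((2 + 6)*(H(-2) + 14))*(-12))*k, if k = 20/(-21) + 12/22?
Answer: 36096/77 ≈ 468.78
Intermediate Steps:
k = -94/231 (k = 20*(-1/21) + 12*(1/22) = -20/21 + 6/11 = -94/231 ≈ -0.40693)
(((2 + 6)*(H(-2) + 14))*(-12))*k = (((2 + 6)*(-2 + 14))*(-12))*(-94/231) = ((8*12)*(-12))*(-94/231) = (96*(-12))*(-94/231) = -1152*(-94/231) = 36096/77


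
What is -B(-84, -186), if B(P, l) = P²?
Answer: -7056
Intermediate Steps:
-B(-84, -186) = -1*(-84)² = -1*7056 = -7056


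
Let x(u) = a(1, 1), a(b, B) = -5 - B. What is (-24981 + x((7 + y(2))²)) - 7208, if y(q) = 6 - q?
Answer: -32195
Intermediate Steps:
x(u) = -6 (x(u) = -5 - 1*1 = -5 - 1 = -6)
(-24981 + x((7 + y(2))²)) - 7208 = (-24981 - 6) - 7208 = -24987 - 7208 = -32195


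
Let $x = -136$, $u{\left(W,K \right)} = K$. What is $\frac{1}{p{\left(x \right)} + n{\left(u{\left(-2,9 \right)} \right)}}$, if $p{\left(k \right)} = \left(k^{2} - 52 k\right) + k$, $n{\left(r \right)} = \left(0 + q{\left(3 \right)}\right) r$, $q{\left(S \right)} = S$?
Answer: $\frac{1}{25459} \approx 3.9279 \cdot 10^{-5}$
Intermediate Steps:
$n{\left(r \right)} = 3 r$ ($n{\left(r \right)} = \left(0 + 3\right) r = 3 r$)
$p{\left(k \right)} = k^{2} - 51 k$
$\frac{1}{p{\left(x \right)} + n{\left(u{\left(-2,9 \right)} \right)}} = \frac{1}{- 136 \left(-51 - 136\right) + 3 \cdot 9} = \frac{1}{\left(-136\right) \left(-187\right) + 27} = \frac{1}{25432 + 27} = \frac{1}{25459}$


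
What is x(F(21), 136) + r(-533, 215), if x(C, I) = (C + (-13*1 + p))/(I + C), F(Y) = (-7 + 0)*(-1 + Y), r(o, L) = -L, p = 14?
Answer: -721/4 ≈ -180.25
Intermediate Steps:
F(Y) = 7 - 7*Y (F(Y) = -7*(-1 + Y) = 7 - 7*Y)
x(C, I) = (1 + C)/(C + I) (x(C, I) = (C + (-13*1 + 14))/(I + C) = (C + (-13 + 14))/(C + I) = (C + 1)/(C + I) = (1 + C)/(C + I))
x(F(21), 136) + r(-533, 215) = (1 + (7 - 7*21))/((7 - 7*21) + 136) - 1*215 = (1 + (7 - 147))/((7 - 147) + 136) - 215 = (1 - 140)/(-140 + 136) - 215 = -139/(-4) - 215 = -¼*(-139) - 215 = 139/4 - 215 = -721/4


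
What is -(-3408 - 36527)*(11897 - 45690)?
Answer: -1349523455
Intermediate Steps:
-(-3408 - 36527)*(11897 - 45690) = -(-39935)*(-33793) = -1*1349523455 = -1349523455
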